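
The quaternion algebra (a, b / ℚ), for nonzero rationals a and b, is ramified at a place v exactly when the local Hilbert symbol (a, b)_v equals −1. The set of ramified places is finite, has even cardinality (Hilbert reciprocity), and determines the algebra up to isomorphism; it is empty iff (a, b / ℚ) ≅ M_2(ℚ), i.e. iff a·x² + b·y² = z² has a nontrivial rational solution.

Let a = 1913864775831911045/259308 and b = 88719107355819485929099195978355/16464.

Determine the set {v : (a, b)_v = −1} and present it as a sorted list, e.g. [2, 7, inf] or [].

(a, b) ≡ (96135, 41055) mod (ℚ^×)²; places V = {2, 3, 5, 7, 11, 13, 17, 23, 29, ∞}.
(a,b)_29: α=1, u≡6; β=2, v≡28 (mod 29); (6|29)=+1, (28|29)=+1; sign (−1)^0·+1^2·+1^1 = +1.
(a,b)_7: α=-4, u≡1; β=-3, v≡3 (mod 7); (1|7)=+1, (3|7)=-1; sign (−1)^0·+1^-3·-1^-4 = +1.
(a,b)_3: α=-3, u≡2; β=-1, v≡2 (mod 3); (2|3)=-1, (2|3)=-1; sign (−1)^1·-1^-1·-1^-3 = -1.
(a,b)_23: α=0, u≡6; β=3, v≡22 (mod 23); (6|23)=+1, (22|23)=-1; sign (−1)^0·+1^3·-1^0 = +1.
(a,b)_∞: sgn(96135)=+, sgn(41055)=+, so +1.
(a,b)_5: α=1, u≡3; β=1, v≡4 (mod 5); (3|5)=-1, (4|5)=+1; sign (−1)^0·-1^1·+1^1 = -1.
(a,b)_11: α=4, u≡8; β=6, v≡3 (mod 11); (8|11)=-1, (3|11)=+1; sign (−1)^0·-1^6·+1^4 = +1.
(a,b)_17: α=7, u≡6; β=11, v≡4 (mod 17); (6|17)=-1, (4|17)=+1; sign (−1)^0·-1^11·+1^7 = -1.
(a,b)_2: α=-2, β=-4; u≡7, v≡7 (mod 8); ε(u)ε(v)=1·1, αω(v)=-2·0, βω(u)=-4·0; sum ≡ 1  ⇒  -1.
(a,b)_13: α=3, u≡5; β=4, v≡10 (mod 13); (5|13)=-1, (10|13)=+1; sign (−1)^0·-1^4·+1^3 = +1.
|Ram(96135, 41055)| = 4, even; anisotropic at {2, 3, 5, 17}.

[2, 3, 5, 17]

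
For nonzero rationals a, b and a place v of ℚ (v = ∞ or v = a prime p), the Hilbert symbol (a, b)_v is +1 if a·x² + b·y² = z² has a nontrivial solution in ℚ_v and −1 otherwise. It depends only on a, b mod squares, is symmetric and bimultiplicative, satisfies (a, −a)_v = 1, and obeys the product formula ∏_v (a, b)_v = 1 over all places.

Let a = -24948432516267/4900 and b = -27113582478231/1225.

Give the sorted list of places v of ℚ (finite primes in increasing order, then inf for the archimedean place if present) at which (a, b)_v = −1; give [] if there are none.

[3, inf]

Mod squares: a ≡ -667, b ≡ -1311. Check v ∈ {∞, 2, 3, 5, 7, 13, 19, 23, 29}.
v=∞: -667 < 0 and -1311 < 0  ⇒  (a,b)_∞ = -1.
v=13: a=13^2·(≡9), b=13^0·(≡8) mod 13; (9|13)=+1, (8|13)=-1; (−1)^{2·0·6}·(+1)^0·(-1)^2 = +1.
v=2: v_2(a)=-2, v_2(b)=0; units ≡ 5, 1 (mod 8); ε·ε+αω+βω = 0·0+-2·0+0·1 ≡ 0  ⇒  (a,b)_2 = +1.
v=3: a=3^6·(≡2), b=3^5·(≡1) mod 3; (2|3)=-1, (1|3)=+1; (−1)^{6·5·1}·(-1)^5·(+1)^6 = -1.
v=23: a=23^1·(≡14), b=23^1·(≡13) mod 23; (14|23)=-1, (13|23)=+1; (−1)^{1·1·11}·(-1)^1·(+1)^1 = +1.
v=5: a=5^-2·(≡3), b=5^-2·(≡1) mod 5; (3|5)=-1, (1|5)=+1; (−1)^{-2·-2·2}·(-1)^-2·(+1)^-2 = +1.
v=7: a=7^-2·(≡3), b=7^-2·(≡6) mod 7; (3|7)=-1, (6|7)=-1; (−1)^{-2·-2·3}·(-1)^-2·(-1)^-2 = +1.
v=19: a=19^2·(≡6), b=19^3·(≡17) mod 19; (6|19)=+1, (17|19)=+1; (−1)^{2·3·9}·(+1)^3·(+1)^2 = +1.
v=29: a=29^3·(≡23), b=29^4·(≡13) mod 29; (23|29)=+1, (13|29)=+1; (−1)^{3·4·14}·(+1)^4·(+1)^3 = +1.
|Ram(-667, -1311)| = 2, even; anisotropic at {3, ∞}.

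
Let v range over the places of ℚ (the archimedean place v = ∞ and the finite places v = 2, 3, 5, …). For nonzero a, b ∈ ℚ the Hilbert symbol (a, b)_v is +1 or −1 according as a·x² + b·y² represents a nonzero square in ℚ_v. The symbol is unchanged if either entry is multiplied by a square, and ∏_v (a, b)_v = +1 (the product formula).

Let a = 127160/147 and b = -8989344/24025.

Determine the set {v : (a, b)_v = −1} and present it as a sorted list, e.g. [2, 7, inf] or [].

[11, 13]

Mod squares: a ≡ 330, b ≡ -26. Check v ∈ {∞, 2, 3, 5, 7, 11, 13, 17, 31}.
v=13: a=13^0·(≡5), b=13^1·(≡8) mod 13; (5|13)=-1, (8|13)=-1; (−1)^{0·1·6}·(-1)^1·(-1)^0 = -1.
v=17: a=17^2·(≡6), b=17^0·(≡13) mod 17; (6|17)=-1, (13|17)=+1; (−1)^{2·0·8}·(-1)^0·(+1)^2 = +1.
v=2: v_2(a)=3, v_2(b)=5; units ≡ 5, 3 (mod 8); ε·ε+αω+βω = 0·1+3·1+5·1 ≡ 0  ⇒  (a,b)_2 = +1.
v=∞: 330 > 0 and -26 < 0  ⇒  (a,b)_∞ = +1.
v=3: a=3^-1·(≡2), b=3^2·(≡1) mod 3; (2|3)=-1, (1|3)=+1; (−1)^{-1·2·1}·(-1)^2·(+1)^-1 = +1.
v=7: a=7^-2·(≡4), b=7^4·(≡1) mod 7; (4|7)=+1, (1|7)=+1; (−1)^{-2·4·3}·(+1)^4·(+1)^-2 = +1.
v=31: a=31^0·(≡8), b=31^-2·(≡25) mod 31; (8|31)=+1, (25|31)=+1; (−1)^{0·-2·15}·(+1)^-2·(+1)^0 = +1.
v=11: a=11^1·(≡8), b=11^0·(≡10) mod 11; (8|11)=-1, (10|11)=-1; (−1)^{1·0·5}·(-1)^0·(-1)^1 = -1.
v=5: a=5^1·(≡1), b=5^-2·(≡1) mod 5; (1|5)=+1, (1|5)=+1; (−1)^{1·-2·2}·(+1)^-2·(+1)^1 = +1.
(330, -26 / ℚ) ramifies at {11, 13}: a division algebra.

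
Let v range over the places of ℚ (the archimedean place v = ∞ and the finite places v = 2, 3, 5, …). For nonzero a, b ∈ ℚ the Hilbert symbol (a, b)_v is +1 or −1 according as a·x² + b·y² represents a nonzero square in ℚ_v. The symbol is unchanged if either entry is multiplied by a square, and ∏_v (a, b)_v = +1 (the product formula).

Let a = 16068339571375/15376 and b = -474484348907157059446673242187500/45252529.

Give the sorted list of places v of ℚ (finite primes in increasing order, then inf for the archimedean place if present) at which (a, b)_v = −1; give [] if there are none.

(a, b) ≡ (56695, -55315) mod (ℚ^×)²; places V = {2, 5, 7, 11, 13, 17, 19, 23, 29, 31, 37, ∞}.
(a,b)_31: α=-2, u≡30; β=-4, v≡10 (mod 31); (30|31)=-1, (10|31)=+1; sign (−1)^0·-1^-4·+1^-2 = +1.
(a,b)_2: α=-4, β=2; u≡7, v≡5 (mod 8); ε(u)ε(v)=1·0, αω(v)=-4·1, βω(u)=2·0; sum ≡ 0  ⇒  +1.
(a,b)_37: α=2, u≡7; β=3, v≡6 (mod 37); (7|37)=+1, (6|37)=-1; sign (−1)^0·+1^3·-1^2 = +1.
(a,b)_23: α=1, u≡8; β=3, v≡7 (mod 23); (8|23)=+1, (7|23)=-1; sign (−1)^1·+1^3·-1^1 = +1.
(a,b)_13: α=2, u≡5; β=5, v≡3 (mod 13); (5|13)=-1, (3|13)=+1; sign (−1)^0·-1^5·+1^2 = -1.
(a,b)_29: α=1, u≡15; β=2, v≡10 (mod 29); (15|29)=-1, (10|29)=-1; sign (−1)^0·-1^2·-1^1 = -1.
(a,b)_17: α=1, u≡3; β=2, v≡14 (mod 17); (3|17)=-1, (14|17)=-1; sign (−1)^0·-1^2·-1^1 = -1.
(a,b)_∞: sgn(56695)=+, sgn(-55315)=−, so +1.
(a,b)_5: α=3, u≡1; β=11, v≡3 (mod 5); (1|5)=+1, (3|5)=-1; sign (−1)^0·+1^11·-1^3 = -1.
(a,b)_11: α=0, u≡4; β=2, v≡4 (mod 11); (4|11)=+1, (4|11)=+1; sign (−1)^0·+1^2·+1^0 = +1.
(a,b)_7: α=2, u≡1; β=-2, v≡6 (mod 7); (1|7)=+1, (6|7)=-1; sign (−1)^0·+1^-2·-1^2 = +1.
(a,b)_19: α=0, u≡15; β=2, v≡10 (mod 19); (15|19)=-1, (10|19)=-1; sign (−1)^0·-1^2·-1^0 = +1.
|Ram(56695, -55315)| = 4, even; anisotropic at {5, 13, 17, 29}.

[5, 13, 17, 29]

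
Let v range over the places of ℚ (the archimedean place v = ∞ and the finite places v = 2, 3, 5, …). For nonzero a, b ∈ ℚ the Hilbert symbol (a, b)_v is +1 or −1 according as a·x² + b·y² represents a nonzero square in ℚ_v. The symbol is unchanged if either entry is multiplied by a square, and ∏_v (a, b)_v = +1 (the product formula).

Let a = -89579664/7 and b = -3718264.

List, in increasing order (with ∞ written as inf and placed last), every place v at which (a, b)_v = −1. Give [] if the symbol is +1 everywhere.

[7, 17, 29, 31, 37, 43, 47, inf]

Mod squares: a ≡ -4354567, b ≡ -929566. Check v ∈ {∞, 2, 3, 7, 11, 17, 23, 29, 31, 37, 43, 47}.
v=17: a=17^1·(≡14), b=17^0·(≡10) mod 17; (14|17)=-1, (10|17)=-1; (−1)^{1·0·8}·(-1)^0·(-1)^1 = -1.
v=7: a=7^-1·(≡1), b=7^0·(≡3) mod 7; (1|7)=+1, (3|7)=-1; (−1)^{-1·0·3}·(+1)^0·(-1)^-1 = -1.
v=2: v_2(a)=4, v_2(b)=3; units ≡ 1, 1 (mod 8); ε·ε+αω+βω = 0·0+4·0+3·0 ≡ 0  ⇒  (a,b)_2 = +1.
v=29: a=29^0·(≡21), b=29^1·(≡22) mod 29; (21|29)=-1, (22|29)=+1; (−1)^{0·1·14}·(-1)^1·(+1)^0 = -1.
v=∞: -4354567 < 0 and -929566 < 0  ⇒  (a,b)_∞ = -1.
v=23: a=23^1·(≡14), b=23^0·(≡8) mod 23; (14|23)=-1, (8|23)=+1; (−1)^{1·0·11}·(-1)^0·(+1)^1 = +1.
v=31: a=31^0·(≡24), b=31^1·(≡26) mod 31; (24|31)=-1, (26|31)=-1; (−1)^{0·1·15}·(-1)^1·(-1)^0 = -1.
v=11: a=11^0·(≡5), b=11^1·(≡6) mod 11; (5|11)=+1, (6|11)=-1; (−1)^{0·1·5}·(+1)^1·(-1)^0 = +1.
v=43: a=43^1·(≡33), b=43^0·(≡32) mod 43; (33|43)=-1, (32|43)=-1; (−1)^{1·0·21}·(-1)^0·(-1)^1 = -1.
v=37: a=37^1·(≡35), b=37^0·(≡14) mod 37; (35|37)=-1, (14|37)=-1; (−1)^{1·0·18}·(-1)^0·(-1)^1 = -1.
v=3: a=3^2·(≡2), b=3^0·(≡2) mod 3; (2|3)=-1, (2|3)=-1; (−1)^{2·0·1}·(-1)^0·(-1)^2 = +1.
v=47: a=47^0·(≡45), b=47^1·(≡36) mod 47; (45|47)=-1, (36|47)=+1; (−1)^{0·1·23}·(-1)^1·(+1)^0 = -1.
|Ram(-4354567, -929566)| = 8, even; anisotropic at {7, 17, 29, 31, 37, 43, 47, ∞}.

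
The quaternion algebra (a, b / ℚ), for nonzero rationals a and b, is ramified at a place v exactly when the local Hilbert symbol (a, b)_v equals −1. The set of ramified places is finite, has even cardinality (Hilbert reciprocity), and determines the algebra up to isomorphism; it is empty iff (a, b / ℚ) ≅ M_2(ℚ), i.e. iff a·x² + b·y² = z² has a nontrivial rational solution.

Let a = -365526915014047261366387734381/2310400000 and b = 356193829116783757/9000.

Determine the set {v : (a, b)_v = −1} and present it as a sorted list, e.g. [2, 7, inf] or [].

(a, b) ≡ (-953810, 2530) mod (ℚ^×)²; places V = {2, 3, 5, 11, 13, 17, 19, 23, 29, 31, 37, ∞}.
(a,b)_5: α=-5, u≡3; β=-3, v≡1 (mod 5); (3|5)=-1, (1|5)=+1; sign (−1)^0·-1^-3·+1^-5 = -1.
(a,b)_19: α=-2, u≡16; β=0, v≡13 (mod 19); (16|19)=+1, (13|19)=-1; sign (−1)^0·+1^0·-1^-2 = +1.
(a,b)_29: α=3, u≡13; β=2, v≡25 (mod 29); (13|29)=+1, (25|29)=+1; sign (−1)^0·+1^2·+1^3 = +1.
(a,b)_2: α=-11, β=-3; u≡7, v≡1 (mod 8); ε(u)ε(v)=1·0, αω(v)=-11·0, βω(u)=-3·0; sum ≡ 0  ⇒  +1.
(a,b)_17: α=6, u≡4; β=4, v≡10 (mod 17); (4|17)=+1, (10|17)=-1; sign (−1)^0·+1^4·-1^6 = +1.
(a,b)_31: α=2, u≡6; β=0, v≡10 (mod 31); (6|31)=-1, (10|31)=+1; sign (−1)^0·-1^0·+1^2 = +1.
(a,b)_23: α=1, u≡10; β=1, v≡1 (mod 23); (10|23)=-1, (1|23)=+1; sign (−1)^1·-1^1·+1^1 = +1.
(a,b)_3: α=4, u≡1; β=-2, v≡1 (mod 3); (1|3)=+1, (1|3)=+1; sign (−1)^0·+1^-2·+1^4 = +1.
(a,b)_37: α=2, u≡14; β=2, v≡8 (mod 37); (14|37)=-1, (8|37)=-1; sign (−1)^0·-1^2·-1^2 = +1.
(a,b)_13: α=1, u≡7; β=0, v≡2 (mod 13); (7|13)=-1, (2|13)=-1; sign (−1)^0·-1^0·-1^1 = -1.
(a,b)_11: α=7, u≡4; β=5, v≡8 (mod 11); (4|11)=+1, (8|11)=-1; sign (−1)^1·+1^5·-1^7 = +1.
(a,b)_∞: sgn(-953810)=−, sgn(2530)=+, so +1.
Ram(-953810, 2530) = {5, 13}; no ℚ_5-point on the conic.

[5, 13]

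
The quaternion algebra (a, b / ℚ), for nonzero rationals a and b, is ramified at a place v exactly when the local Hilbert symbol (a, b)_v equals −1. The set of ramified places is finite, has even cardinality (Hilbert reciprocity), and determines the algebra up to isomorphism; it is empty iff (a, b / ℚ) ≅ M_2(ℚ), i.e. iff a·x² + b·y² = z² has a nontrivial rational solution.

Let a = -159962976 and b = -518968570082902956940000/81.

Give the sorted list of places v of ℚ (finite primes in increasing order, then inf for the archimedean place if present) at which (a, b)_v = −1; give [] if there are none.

[2, 31, 41, inf]

Mod squares: a ≡ -1110854, b ≡ -394174. Check v ∈ {∞, 2, 3, 5, 7, 11, 19, 23, 31, 41}.
v=2: v_2(a)=5, v_2(b)=5; units ≡ 5, 1 (mod 8); ε·ε+αω+βω = 0·0+5·0+5·1 ≡ 1  ⇒  (a,b)_2 = -1.
v=3: a=3^2·(≡1), b=3^-4·(≡2) mod 3; (1|3)=+1, (2|3)=-1; (−1)^{2·-4·1}·(+1)^-4·(-1)^2 = +1.
v=31: a=31^1·(≡9), b=31^2·(≡29) mod 31; (9|31)=+1, (29|31)=-1; (−1)^{1·2·15}·(+1)^2·(-1)^1 = -1.
v=41: a=41^1·(≡24), b=41^1·(≡5) mod 41; (24|41)=-1, (5|41)=+1; (−1)^{1·1·20}·(-1)^1·(+1)^1 = -1.
v=∞: -1110854 < 0 and -394174 < 0  ⇒  (a,b)_∞ = -1.
v=11: a=11^0·(≡3), b=11^5·(≡4) mod 11; (3|11)=+1, (4|11)=+1; (−1)^{0·5·5}·(+1)^5·(+1)^0 = +1.
v=5: a=5^0·(≡4), b=5^4·(≡1) mod 5; (4|5)=+1, (1|5)=+1; (−1)^{0·4·2}·(+1)^4·(+1)^0 = +1.
v=19: a=19^1·(≡5), b=19^3·(≡8) mod 19; (5|19)=+1, (8|19)=-1; (−1)^{1·3·9}·(+1)^3·(-1)^1 = +1.
v=23: a=23^1·(≡12), b=23^3·(≡10) mod 23; (12|23)=+1, (10|23)=-1; (−1)^{1·3·11}·(+1)^3·(-1)^1 = +1.
v=7: a=7^0·(≡2), b=7^2·(≡6) mod 7; (2|7)=+1, (6|7)=-1; (−1)^{0·2·3}·(+1)^2·(-1)^0 = +1.
|Ram(-1110854, -394174)| = 4, even; anisotropic at {2, 31, 41, ∞}.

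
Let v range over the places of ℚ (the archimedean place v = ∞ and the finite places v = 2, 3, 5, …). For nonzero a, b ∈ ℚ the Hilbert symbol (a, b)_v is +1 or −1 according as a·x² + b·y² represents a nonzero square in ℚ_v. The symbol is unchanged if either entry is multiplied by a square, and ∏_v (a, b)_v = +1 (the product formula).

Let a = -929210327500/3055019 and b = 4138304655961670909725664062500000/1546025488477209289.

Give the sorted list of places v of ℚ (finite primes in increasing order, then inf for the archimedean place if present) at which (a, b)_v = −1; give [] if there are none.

[11, 13]

Mod squares: a ≡ -1001, b ≡ 2730. Check v ∈ {∞, 2, 3, 5, 7, 11, 13, 17, 31, 37, 43, 47, 53}.
v=17: a=17^-2·(≡8), b=17^-4·(≡11) mod 17; (8|17)=+1, (11|17)=-1; (−1)^{-2·-4·8}·(+1)^-4·(-1)^-2 = +1.
v=31: a=31^-2·(≡30), b=31^-4·(≡8) mod 31; (30|31)=-1, (8|31)=+1; (−1)^{-2·-4·15}·(-1)^-4·(+1)^-2 = +1.
v=5: a=5^4·(≡4), b=5^13·(≡1) mod 5; (4|5)=+1, (1|5)=+1; (−1)^{4·13·2}·(+1)^13·(+1)^4 = +1.
v=2: v_2(a)=2, v_2(b)=5; units ≡ 7, 5 (mod 8); ε·ε+αω+βω = 1·0+2·1+5·0 ≡ 0  ⇒  (a,b)_2 = +1.
v=37: a=37^0·(≡23), b=37^-2·(≡35) mod 37; (23|37)=-1, (35|37)=-1; (−1)^{0·-2·18}·(-1)^-2·(-1)^0 = +1.
v=3: a=3^0·(≡1), b=3^1·(≡1) mod 3; (1|3)=+1, (1|3)=+1; (−1)^{0·1·1}·(+1)^1·(+1)^0 = +1.
v=43: a=43^2·(≡25), b=43^4·(≡36) mod 43; (25|43)=+1, (36|43)=+1; (−1)^{2·4·21}·(+1)^4·(+1)^2 = +1.
v=11: a=11^-1·(≡7), b=11^-4·(≡6) mod 11; (7|11)=-1, (6|11)=-1; (−1)^{-1·-4·5}·(-1)^-4·(-1)^-1 = -1.
v=7: a=7^1·(≡2), b=7^3·(≡3) mod 7; (2|7)=+1, (3|7)=-1; (−1)^{1·3·3}·(+1)^3·(-1)^1 = +1.
v=∞: -1001 < 0 and 2730 > 0  ⇒  (a,b)_∞ = +1.
v=13: a=13^1·(≡1), b=13^3·(≡5) mod 13; (1|13)=+1, (5|13)=-1; (−1)^{1·3·6}·(+1)^3·(-1)^1 = -1.
v=53: a=53^0·(≡9), b=53^2·(≡51) mod 53; (9|53)=+1, (51|53)=-1; (−1)^{0·2·26}·(+1)^2·(-1)^0 = +1.
v=47: a=47^2·(≡45), b=47^4·(≡8) mod 47; (45|47)=-1, (8|47)=+1; (−1)^{2·4·23}·(-1)^4·(+1)^2 = +1.
(-1001, 2730 / ℚ) ramifies at {11, 13}: a division algebra.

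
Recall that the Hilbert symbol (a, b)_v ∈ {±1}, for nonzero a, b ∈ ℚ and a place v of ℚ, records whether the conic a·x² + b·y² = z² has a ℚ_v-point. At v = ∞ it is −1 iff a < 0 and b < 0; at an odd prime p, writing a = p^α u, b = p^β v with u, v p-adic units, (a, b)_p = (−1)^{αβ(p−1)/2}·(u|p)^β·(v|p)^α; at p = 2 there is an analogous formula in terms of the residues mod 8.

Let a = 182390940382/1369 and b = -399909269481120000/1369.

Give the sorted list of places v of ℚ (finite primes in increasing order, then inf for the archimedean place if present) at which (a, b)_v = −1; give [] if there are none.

(a, b) ≡ (238, -17) mod (ℚ^×)²; places V = {2, 3, 5, 7, 17, 19, 31, 37, 47, ∞}.
(a,b)_7: α=1, u≡6; β=2, v≡4 (mod 7); (6|7)=-1, (4|7)=+1; sign (−1)^0·-1^2·+1^1 = +1.
(a,b)_∞: sgn(238)=+, sgn(-17)=−, so +1.
(a,b)_5: α=0, u≡3; β=4, v≡2 (mod 5); (3|5)=-1, (2|5)=-1; sign (−1)^0·-1^4·-1^0 = +1.
(a,b)_31: α=2, u≡21; β=4, v≡25 (mod 31); (21|31)=-1, (25|31)=+1; sign (−1)^0·-1^4·+1^2 = +1.
(a,b)_37: α=-2, u≡7; β=-2, v≡5 (mod 37); (7|37)=+1, (5|37)=-1; sign (−1)^0·+1^-2·-1^-2 = +1.
(a,b)_19: α=2, u≡18; β=2, v≡18 (mod 19); (18|19)=-1, (18|19)=-1; sign (−1)^0·-1^2·-1^2 = +1.
(a,b)_3: α=0, u≡1; β=2, v≡1 (mod 3); (1|3)=+1, (1|3)=+1; sign (−1)^0·+1^2·+1^0 = +1.
(a,b)_2: α=1, β=8; u≡7, v≡7 (mod 8); ε(u)ε(v)=1·1, αω(v)=1·0, βω(u)=8·0; sum ≡ 1  ⇒  -1.
(a,b)_47: α=2, u≡7; β=0, v≡35 (mod 47); (7|47)=+1, (35|47)=-1; sign (−1)^0·+1^0·-1^2 = +1.
(a,b)_17: α=1, u≡12; β=1, v≡9 (mod 17); (12|17)=-1, (9|17)=+1; sign (−1)^0·-1^1·+1^1 = -1.
(238, -17 / ℚ) ramifies at {2, 17}: a division algebra.

[2, 17]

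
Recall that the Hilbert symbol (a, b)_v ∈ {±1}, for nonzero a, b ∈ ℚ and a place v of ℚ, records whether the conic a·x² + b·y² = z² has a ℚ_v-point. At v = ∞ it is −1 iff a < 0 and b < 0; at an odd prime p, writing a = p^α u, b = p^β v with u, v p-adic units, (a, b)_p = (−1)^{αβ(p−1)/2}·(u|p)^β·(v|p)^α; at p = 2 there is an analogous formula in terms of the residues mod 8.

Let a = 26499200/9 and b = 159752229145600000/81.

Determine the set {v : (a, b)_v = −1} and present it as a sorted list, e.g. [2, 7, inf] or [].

[5, 13]

Mod squares: a ≡ 2, b ≡ 910. Check v ∈ {∞, 2, 3, 5, 7, 13}.
v=7: a=7^2·(≡4), b=7^5·(≡2) mod 7; (4|7)=+1, (2|7)=+1; (−1)^{2·5·3}·(+1)^5·(+1)^2 = +1.
v=5: a=5^2·(≡2), b=5^5·(≡2) mod 5; (2|5)=-1, (2|5)=-1; (−1)^{2·5·2}·(-1)^5·(-1)^2 = -1.
v=2: v_2(a)=7, v_2(b)=13; units ≡ 1, 7 (mod 8); ε·ε+αω+βω = 0·1+7·0+13·0 ≡ 0  ⇒  (a,b)_2 = +1.
v=∞: 2 > 0 and 910 > 0  ⇒  (a,b)_∞ = +1.
v=13: a=13^2·(≡8), b=13^5·(≡2) mod 13; (8|13)=-1, (2|13)=-1; (−1)^{2·5·6}·(-1)^5·(-1)^2 = -1.
v=3: a=3^-2·(≡2), b=3^-4·(≡1) mod 3; (2|3)=-1, (1|3)=+1; (−1)^{-2·-4·1}·(-1)^-4·(+1)^-2 = +1.
|Ram(2, 910)| = 2, even; anisotropic at {5, 13}.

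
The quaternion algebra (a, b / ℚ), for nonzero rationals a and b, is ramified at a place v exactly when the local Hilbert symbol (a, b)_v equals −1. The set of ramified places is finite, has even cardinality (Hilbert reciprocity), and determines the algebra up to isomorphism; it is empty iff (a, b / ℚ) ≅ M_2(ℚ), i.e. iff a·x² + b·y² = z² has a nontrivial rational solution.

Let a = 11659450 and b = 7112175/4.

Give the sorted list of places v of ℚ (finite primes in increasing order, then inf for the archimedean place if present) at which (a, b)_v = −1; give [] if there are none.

[7, 23, 29, 43]

Mod squares: a ≡ 466378, b ≡ 284487. Check v ∈ {∞, 2, 3, 5, 7, 11, 17, 19, 23, 29, 31, 43}.
v=29: a=29^1·(≡23), b=29^0·(≡3) mod 29; (23|29)=+1, (3|29)=-1; (−1)^{1·0·14}·(+1)^0·(-1)^1 = -1.
v=17: a=17^1·(≡2), b=17^0·(≡1) mod 17; (2|17)=+1, (1|17)=+1; (−1)^{1·0·8}·(+1)^0·(+1)^1 = +1.
v=31: a=31^0·(≡9), b=31^1·(≡14) mod 31; (9|31)=+1, (14|31)=+1; (−1)^{0·1·15}·(+1)^1·(+1)^0 = +1.
v=2: v_2(a)=1, v_2(b)=-2; units ≡ 5, 7 (mod 8); ε·ε+αω+βω = 0·1+1·0+-2·1 ≡ 0  ⇒  (a,b)_2 = +1.
v=43: a=43^1·(≡35), b=43^0·(≡26) mod 43; (35|43)=+1, (26|43)=-1; (−1)^{1·0·21}·(+1)^0·(-1)^1 = -1.
v=3: a=3^0·(≡1), b=3^1·(≡2) mod 3; (1|3)=+1, (2|3)=-1; (−1)^{0·1·1}·(+1)^1·(-1)^0 = +1.
v=11: a=11^1·(≡1), b=11^0·(≡1) mod 11; (1|11)=+1, (1|11)=+1; (−1)^{1·0·5}·(+1)^0·(+1)^1 = +1.
v=7: a=7^0·(≡5), b=7^1·(≡6) mod 7; (5|7)=-1, (6|7)=-1; (−1)^{0·1·3}·(-1)^1·(-1)^0 = -1.
v=23: a=23^0·(≡14), b=23^1·(≡9) mod 23; (14|23)=-1, (9|23)=+1; (−1)^{0·1·11}·(-1)^1·(+1)^0 = -1.
v=19: a=19^0·(≡5), b=19^1·(≡11) mod 19; (5|19)=+1, (11|19)=+1; (−1)^{0·1·9}·(+1)^1·(+1)^0 = +1.
v=∞: 466378 > 0 and 284487 > 0  ⇒  (a,b)_∞ = +1.
v=5: a=5^2·(≡3), b=5^2·(≡3) mod 5; (3|5)=-1, (3|5)=-1; (−1)^{2·2·2}·(-1)^2·(-1)^2 = +1.
|Ram(466378, 284487)| = 4, even; anisotropic at {7, 23, 29, 43}.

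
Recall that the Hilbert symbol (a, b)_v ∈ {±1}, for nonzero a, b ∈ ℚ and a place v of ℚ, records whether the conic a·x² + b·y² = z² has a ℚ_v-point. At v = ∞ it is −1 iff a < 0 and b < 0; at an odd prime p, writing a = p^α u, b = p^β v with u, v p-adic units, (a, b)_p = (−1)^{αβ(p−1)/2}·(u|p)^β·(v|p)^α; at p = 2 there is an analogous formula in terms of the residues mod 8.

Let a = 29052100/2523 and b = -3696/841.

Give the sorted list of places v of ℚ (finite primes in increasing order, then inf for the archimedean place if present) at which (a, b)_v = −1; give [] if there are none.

[3, 7]

Mod squares: a ≡ 3, b ≡ -231. Check v ∈ {∞, 2, 3, 5, 7, 11, 29}.
v=11: a=11^2·(≡9), b=11^1·(≡1) mod 11; (9|11)=+1, (1|11)=+1; (−1)^{2·1·5}·(+1)^1·(+1)^2 = +1.
v=5: a=5^2·(≡3), b=5^0·(≡4) mod 5; (3|5)=-1, (4|5)=+1; (−1)^{2·0·2}·(-1)^0·(+1)^2 = +1.
v=29: a=29^-2·(≡15), b=29^-2·(≡16) mod 29; (15|29)=-1, (16|29)=+1; (−1)^{-2·-2·14}·(-1)^-2·(+1)^-2 = +1.
v=3: a=3^-1·(≡1), b=3^1·(≡1) mod 3; (1|3)=+1, (1|3)=+1; (−1)^{-1·1·1}·(+1)^1·(+1)^-1 = -1.
v=∞: 3 > 0 and -231 < 0  ⇒  (a,b)_∞ = +1.
v=7: a=7^4·(≡6), b=7^1·(≡4) mod 7; (6|7)=-1, (4|7)=+1; (−1)^{4·1·3}·(-1)^1·(+1)^4 = -1.
v=2: v_2(a)=2, v_2(b)=4; units ≡ 3, 1 (mod 8); ε·ε+αω+βω = 1·0+2·0+4·1 ≡ 0  ⇒  (a,b)_2 = +1.
(3, -231 / ℚ) ramifies at {3, 7}: a division algebra.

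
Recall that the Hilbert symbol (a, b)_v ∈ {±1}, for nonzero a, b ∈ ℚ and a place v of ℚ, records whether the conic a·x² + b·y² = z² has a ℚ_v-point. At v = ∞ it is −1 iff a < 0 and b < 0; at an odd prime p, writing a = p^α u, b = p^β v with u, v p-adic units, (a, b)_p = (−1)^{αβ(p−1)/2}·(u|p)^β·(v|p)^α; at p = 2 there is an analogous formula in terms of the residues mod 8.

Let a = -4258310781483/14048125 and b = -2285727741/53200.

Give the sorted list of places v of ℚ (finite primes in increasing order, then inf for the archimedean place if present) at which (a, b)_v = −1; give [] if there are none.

Mod squares: a ≡ -24871, b ≡ -572033. Check v ∈ {∞, 2, 3, 5, 7, 11, 13, 17, 19, 23}.
v=∞: -24871 < 0 and -572033 < 0  ⇒  (a,b)_∞ = -1.
v=23: a=23^2·(≡7), b=23^1·(≡14) mod 23; (7|23)=-1, (14|23)=-1; (−1)^{2·1·11}·(-1)^1·(-1)^2 = -1.
v=17: a=17^1·(≡16), b=17^1·(≡6) mod 17; (16|17)=+1, (6|17)=-1; (−1)^{1·1·8}·(+1)^1·(-1)^1 = -1.
v=11: a=11^1·(≡5), b=11^1·(≡3) mod 11; (5|11)=+1, (3|11)=+1; (−1)^{1·1·5}·(+1)^1·(+1)^1 = -1.
v=5: a=5^-4·(≡1), b=5^-2·(≡3) mod 5; (1|5)=+1, (3|5)=-1; (−1)^{-4·-2·2}·(+1)^-2·(-1)^-4 = +1.
v=13: a=13^-2·(≡7), b=13^0·(≡7) mod 13; (7|13)=-1, (7|13)=-1; (−1)^{-2·0·6}·(-1)^0·(-1)^-2 = +1.
v=7: a=7^-1·(≡6), b=7^-1·(≡5) mod 7; (6|7)=-1, (5|7)=-1; (−1)^{-1·-1·3}·(-1)^-1·(-1)^-1 = -1.
v=3: a=3^16·(≡2), b=3^12·(≡1) mod 3; (2|3)=-1, (1|3)=+1; (−1)^{16·12·1}·(-1)^12·(+1)^16 = +1.
v=2: v_2(a)=0, v_2(b)=-4; units ≡ 1, 7 (mod 8); ε·ε+αω+βω = 0·1+0·0+-4·0 ≡ 0  ⇒  (a,b)_2 = +1.
v=19: a=19^-1·(≡2), b=19^-1·(≡8) mod 19; (2|19)=-1, (8|19)=-1; (−1)^{-1·-1·9}·(-1)^-1·(-1)^-1 = -1.
(-24871, -572033 / ℚ) ramifies at {7, 11, 17, 19, 23, ∞}: a division algebra.

[7, 11, 17, 19, 23, inf]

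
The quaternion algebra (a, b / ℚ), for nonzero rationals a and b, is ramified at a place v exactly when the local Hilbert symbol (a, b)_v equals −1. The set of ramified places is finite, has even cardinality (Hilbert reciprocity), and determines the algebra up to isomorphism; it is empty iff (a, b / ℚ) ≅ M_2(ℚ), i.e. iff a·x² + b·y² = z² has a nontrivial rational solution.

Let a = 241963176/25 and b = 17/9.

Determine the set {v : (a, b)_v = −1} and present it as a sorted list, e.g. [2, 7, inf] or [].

(a, b) ≡ (25194, 17) mod (ℚ^×)²; places V = {2, 3, 5, 7, 13, 17, 19, ∞}.
(a,b)_7: α=4, u≡1; β=0, v≡5 (mod 7); (1|7)=+1, (5|7)=-1; sign (−1)^0·+1^0·-1^4 = +1.
(a,b)_5: α=-2, u≡1; β=0, v≡3 (mod 5); (1|5)=+1, (3|5)=-1; sign (−1)^0·+1^0·-1^-2 = +1.
(a,b)_19: α=1, u≡13; β=0, v≡4 (mod 19); (13|19)=-1, (4|19)=+1; sign (−1)^0·-1^0·+1^1 = +1.
(a,b)_2: α=3, β=0; u≡5, v≡1 (mod 8); ε(u)ε(v)=0·0, αω(v)=3·0, βω(u)=0·1; sum ≡ 0  ⇒  +1.
(a,b)_17: α=1, u≡6; β=1, v≡2 (mod 17); (6|17)=-1, (2|17)=+1; sign (−1)^0·-1^1·+1^1 = -1.
(a,b)_3: α=1, u≡1; β=-2, v≡2 (mod 3); (1|3)=+1, (2|3)=-1; sign (−1)^0·+1^-2·-1^1 = -1.
(a,b)_∞: sgn(25194)=+, sgn(17)=+, so +1.
(a,b)_13: α=1, u≡3; β=0, v≡12 (mod 13); (3|13)=+1, (12|13)=+1; sign (−1)^0·+1^0·+1^1 = +1.
(25194, 17 / ℚ) ramifies at {3, 17}: a division algebra.

[3, 17]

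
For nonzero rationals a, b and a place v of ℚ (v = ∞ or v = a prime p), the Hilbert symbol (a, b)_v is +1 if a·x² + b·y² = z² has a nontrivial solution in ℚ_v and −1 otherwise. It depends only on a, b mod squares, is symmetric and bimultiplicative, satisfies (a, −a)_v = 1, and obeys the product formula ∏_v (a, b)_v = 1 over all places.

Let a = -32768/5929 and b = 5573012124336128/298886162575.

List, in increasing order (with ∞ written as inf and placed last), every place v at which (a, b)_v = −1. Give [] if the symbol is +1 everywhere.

[7, 23]

Mod squares: a ≡ -2, b ≡ 567686. Check v ∈ {∞, 2, 5, 7, 11, 13, 17, 23, 41, 43}.
v=13: a=13^0·(≡5), b=13^-2·(≡7) mod 13; (5|13)=-1, (7|13)=-1; (−1)^{0·-2·6}·(-1)^-2·(-1)^0 = +1.
v=41: a=41^0·(≡39), b=41^1·(≡35) mod 41; (39|41)=+1, (35|41)=-1; (−1)^{0·1·20}·(+1)^1·(-1)^0 = +1.
v=17: a=17^0·(≡15), b=17^-4·(≡11) mod 17; (15|17)=+1, (11|17)=-1; (−1)^{0·-4·8}·(+1)^-4·(-1)^0 = +1.
v=2: v_2(a)=15, v_2(b)=37; units ≡ 7, 3 (mod 8); ε·ε+αω+βω = 1·1+15·1+37·0 ≡ 0  ⇒  (a,b)_2 = +1.
v=7: a=7^-2·(≡3), b=7^-1·(≡6) mod 7; (3|7)=-1, (6|7)=-1; (−1)^{-2·-1·3}·(-1)^-1·(-1)^-2 = -1.
v=∞: -2 < 0 and 567686 > 0  ⇒  (a,b)_∞ = +1.
v=23: a=23^0·(≡17), b=23^1·(≡6) mod 23; (17|23)=-1, (6|23)=+1; (−1)^{0·1·11}·(-1)^1·(+1)^0 = -1.
v=5: a=5^0·(≡3), b=5^-2·(≡1) mod 5; (3|5)=-1, (1|5)=+1; (−1)^{0·-2·2}·(-1)^-2·(+1)^0 = +1.
v=43: a=43^0·(≡9), b=43^1·(≡11) mod 43; (9|43)=+1, (11|43)=+1; (−1)^{0·1·21}·(+1)^1·(+1)^0 = +1.
v=11: a=11^-2·(≡9), b=11^-2·(≡4) mod 11; (9|11)=+1, (4|11)=+1; (−1)^{-2·-2·5}·(+1)^-2·(+1)^-2 = +1.
(-2, 567686 / ℚ) ramifies at {7, 23}: a division algebra.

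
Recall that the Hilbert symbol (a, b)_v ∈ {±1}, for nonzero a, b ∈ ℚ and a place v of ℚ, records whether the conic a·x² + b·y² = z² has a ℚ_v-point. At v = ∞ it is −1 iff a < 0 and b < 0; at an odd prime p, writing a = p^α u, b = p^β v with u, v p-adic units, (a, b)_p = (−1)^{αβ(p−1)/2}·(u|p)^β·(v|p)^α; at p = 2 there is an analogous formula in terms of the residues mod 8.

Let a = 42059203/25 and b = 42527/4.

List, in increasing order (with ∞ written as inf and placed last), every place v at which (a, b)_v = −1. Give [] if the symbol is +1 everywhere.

Mod squares: a ≡ 43, b ≡ 23. Check v ∈ {∞, 2, 5, 23, 43}.
v=∞: 43 > 0 and 23 > 0  ⇒  (a,b)_∞ = +1.
v=2: v_2(a)=0, v_2(b)=-2; units ≡ 3, 7 (mod 8); ε·ε+αω+βω = 1·1+0·0+-2·1 ≡ 1  ⇒  (a,b)_2 = -1.
v=23: a=23^2·(≡21), b=23^1·(≡8) mod 23; (21|23)=-1, (8|23)=+1; (−1)^{2·1·11}·(-1)^1·(+1)^2 = -1.
v=43: a=43^3·(≡16), b=43^2·(≡38) mod 43; (16|43)=+1, (38|43)=+1; (−1)^{3·2·21}·(+1)^2·(+1)^3 = +1.
v=5: a=5^-2·(≡3), b=5^0·(≡3) mod 5; (3|5)=-1, (3|5)=-1; (−1)^{-2·0·2}·(-1)^0·(-1)^-2 = +1.
|Ram(43, 23)| = 2, even; anisotropic at {2, 23}.

[2, 23]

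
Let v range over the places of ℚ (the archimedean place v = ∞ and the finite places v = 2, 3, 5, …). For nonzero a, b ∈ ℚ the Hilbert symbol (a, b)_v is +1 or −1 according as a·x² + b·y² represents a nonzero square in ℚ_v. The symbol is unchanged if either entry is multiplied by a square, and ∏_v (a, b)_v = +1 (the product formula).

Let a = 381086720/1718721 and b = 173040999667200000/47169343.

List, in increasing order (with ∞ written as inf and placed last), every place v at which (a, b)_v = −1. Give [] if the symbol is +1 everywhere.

(a, b) ≡ (155, 803985) mod (ℚ^×)²; places V = {2, 3, 5, 7, 13, 19, 23, 31, ∞}.
(a,b)_31: α=1, u≡20; β=3, v≡19 (mod 31); (20|31)=+1, (19|31)=+1; sign (−1)^1·+1^3·+1^1 = -1.
(a,b)_23: α=-2, u≡7; β=-2, v≡14 (mod 23); (7|23)=-1, (14|23)=-1; sign (−1)^0·-1^-2·-1^-2 = +1.
(a,b)_19: α=-2, u≡10; β=-3, v≡10 (mod 19); (10|19)=-1, (10|19)=-1; sign (−1)^0·-1^-3·-1^-2 = -1.
(a,b)_7: α=4, u≡4; β=5, v≡6 (mod 7); (4|7)=+1, (6|7)=-1; sign (−1)^0·+1^5·-1^4 = +1.
(a,b)_3: α=-2, u≡2; β=3, v≡2 (mod 3); (2|3)=-1, (2|3)=-1; sign (−1)^0·-1^3·-1^-2 = -1.
(a,b)_13: α=0, u≡10; β=-1, v≡9 (mod 13); (10|13)=+1, (9|13)=+1; sign (−1)^0·+1^-1·+1^0 = +1.
(a,b)_2: α=10, β=12; u≡3, v≡1 (mod 8); ε(u)ε(v)=1·0, αω(v)=10·0, βω(u)=12·1; sum ≡ 0  ⇒  +1.
(a,b)_∞: sgn(155)=+, sgn(803985)=+, so +1.
(a,b)_5: α=1, u≡4; β=5, v≡3 (mod 5); (4|5)=+1, (3|5)=-1; sign (−1)^0·+1^5·-1^1 = -1.
(155, 803985 / ℚ) ramifies at {3, 5, 19, 31}: a division algebra.

[3, 5, 19, 31]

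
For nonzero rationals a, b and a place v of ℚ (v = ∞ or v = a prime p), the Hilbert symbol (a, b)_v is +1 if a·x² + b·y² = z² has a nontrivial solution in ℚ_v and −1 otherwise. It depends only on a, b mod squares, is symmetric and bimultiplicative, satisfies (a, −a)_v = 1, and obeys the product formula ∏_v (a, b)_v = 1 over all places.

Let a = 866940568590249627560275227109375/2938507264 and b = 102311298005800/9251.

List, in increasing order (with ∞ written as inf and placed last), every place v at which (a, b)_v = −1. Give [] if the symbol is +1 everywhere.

Mod squares: a ≡ 67735, b ≡ 203918. Check v ∈ {∞, 2, 5, 7, 11, 13, 17, 19, 23, 29, 31}.
v=2: v_2(a)=-12, v_2(b)=3; units ≡ 7, 7 (mod 8); ε·ε+αω+βω = 1·1+-12·0+3·0 ≡ 1  ⇒  (a,b)_2 = -1.
v=31: a=31^3·(≡6), b=31^1·(≡26) mod 31; (6|31)=-1, (26|31)=-1; (−1)^{3·1·15}·(-1)^1·(-1)^3 = -1.
v=17: a=17^4·(≡3), b=17^2·(≡14) mod 17; (3|17)=-1, (14|17)=-1; (−1)^{4·2·8}·(-1)^2·(-1)^4 = +1.
v=11: a=11^-4·(≡2), b=11^-1·(≡3) mod 11; (2|11)=-1, (3|11)=+1; (−1)^{-4·-1·5}·(-1)^-1·(+1)^-4 = -1.
v=29: a=29^0·(≡5), b=29^-2·(≡17) mod 29; (5|29)=+1, (17|29)=-1; (−1)^{0·-2·14}·(+1)^-2·(-1)^0 = +1.
v=7: a=7^-2·(≡6), b=7^0·(≡4) mod 7; (6|7)=-1, (4|7)=+1; (−1)^{-2·0·3}·(-1)^0·(+1)^-2 = +1.
v=19: a=19^5·(≡10), b=19^2·(≡10) mod 19; (10|19)=-1, (10|19)=-1; (−1)^{5·2·9}·(-1)^2·(-1)^5 = -1.
v=13: a=13^0·(≡11), b=13^1·(≡7) mod 13; (11|13)=-1, (7|13)=-1; (−1)^{0·1·6}·(-1)^1·(-1)^0 = -1.
v=∞: 67735 > 0 and 203918 > 0  ⇒  (a,b)_∞ = +1.
v=5: a=5^7·(≡3), b=5^2·(≡2) mod 5; (3|5)=-1, (2|5)=-1; (−1)^{7·2·2}·(-1)^2·(-1)^7 = -1.
v=23: a=23^9·(≡16), b=23^3·(≡20) mod 23; (16|23)=+1, (20|23)=-1; (−1)^{9·3·11}·(+1)^3·(-1)^9 = +1.
Ram(67735, 203918) = {2, 5, 11, 13, 19, 31}; no ℚ_2-point on the conic.

[2, 5, 11, 13, 19, 31]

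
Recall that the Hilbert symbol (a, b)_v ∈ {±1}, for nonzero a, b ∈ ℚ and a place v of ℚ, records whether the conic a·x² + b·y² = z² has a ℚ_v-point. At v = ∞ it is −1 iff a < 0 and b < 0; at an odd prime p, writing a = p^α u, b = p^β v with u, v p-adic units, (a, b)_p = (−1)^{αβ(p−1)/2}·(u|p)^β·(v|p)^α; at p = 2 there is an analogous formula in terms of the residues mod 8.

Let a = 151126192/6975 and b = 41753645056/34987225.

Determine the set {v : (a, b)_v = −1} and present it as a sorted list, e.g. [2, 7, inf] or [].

Mod squares: a ≡ 20677, b ≡ 12121. Check v ∈ {∞, 2, 3, 5, 7, 13, 17, 23, 29, 31}.
v=29: a=29^1·(≡12), b=29^2·(≡22) mod 29; (12|29)=-1, (22|29)=+1; (−1)^{1·2·14}·(-1)^2·(+1)^1 = +1.
v=5: a=5^-2·(≡3), b=5^-2·(≡4) mod 5; (3|5)=-1, (4|5)=+1; (−1)^{-2·-2·2}·(-1)^-2·(+1)^-2 = +1.
v=3: a=3^-2·(≡1), b=3^0·(≡1) mod 3; (1|3)=+1, (1|3)=+1; (−1)^{-2·0·1}·(+1)^0·(+1)^-2 = +1.
v=23: a=23^1·(≡3), b=23^1·(≡14) mod 23; (3|23)=+1, (14|23)=-1; (−1)^{1·1·11}·(+1)^1·(-1)^1 = +1.
v=17: a=17^2·(≡5), b=17^1·(≡8) mod 17; (5|17)=-1, (8|17)=+1; (−1)^{2·1·8}·(-1)^1·(+1)^2 = -1.
v=7: a=7^2·(≡5), b=7^-2·(≡1) mod 7; (5|7)=-1, (1|7)=+1; (−1)^{2·-2·3}·(-1)^-2·(+1)^2 = +1.
v=31: a=31^-1·(≡25), b=31^1·(≡5) mod 31; (25|31)=+1, (5|31)=+1; (−1)^{-1·1·15}·(+1)^1·(+1)^-1 = -1.
v=2: v_2(a)=4, v_2(b)=12; units ≡ 5, 1 (mod 8); ε·ε+αω+βω = 0·0+4·0+12·1 ≡ 0  ⇒  (a,b)_2 = +1.
v=13: a=13^0·(≡5), b=13^-4·(≡2) mod 13; (5|13)=-1, (2|13)=-1; (−1)^{0·-4·6}·(-1)^-4·(-1)^0 = +1.
v=∞: 20677 > 0 and 12121 > 0  ⇒  (a,b)_∞ = +1.
(20677, 12121 / ℚ) ramifies at {17, 31}: a division algebra.

[17, 31]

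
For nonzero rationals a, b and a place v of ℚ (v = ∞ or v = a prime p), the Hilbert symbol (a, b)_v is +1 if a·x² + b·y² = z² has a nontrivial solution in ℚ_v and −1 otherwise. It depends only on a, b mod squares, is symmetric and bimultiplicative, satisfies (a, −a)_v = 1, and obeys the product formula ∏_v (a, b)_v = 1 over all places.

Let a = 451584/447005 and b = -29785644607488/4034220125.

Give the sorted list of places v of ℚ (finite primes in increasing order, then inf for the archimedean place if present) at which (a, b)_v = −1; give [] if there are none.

[2, 3, 5, 37]

(a, b) ≡ (5, -500610) mod (ℚ^×)²; places V = {2, 3, 5, 7, 11, 13, 19, 23, 37, 41, ∞}.
(a,b)_19: α=0, u≡1; β=-2, v≡10 (mod 19); (1|19)=+1, (10|19)=-1; sign (−1)^0·+1^-2·-1^0 = +1.
(a,b)_5: α=-1, u≡4; β=-3, v≡2 (mod 5); (4|5)=+1, (2|5)=-1; sign (−1)^0·+1^-3·-1^-1 = -1.
(a,b)_23: α=-2, u≡15; β=-2, v≡13 (mod 23); (15|23)=-1, (13|23)=+1; sign (−1)^0·-1^-2·+1^-2 = +1.
(a,b)_2: α=10, β=11; u≡5, v≡7 (mod 8); ε(u)ε(v)=0·1, αω(v)=10·0, βω(u)=11·1; sum ≡ 1  ⇒  -1.
(a,b)_3: α=2, u≡2; β=1, v≡2 (mod 3); (2|3)=-1, (2|3)=-1; sign (−1)^0·-1^1·-1^2 = -1.
(a,b)_13: α=-2, u≡7; β=-2, v≡2 (mod 13); (7|13)=-1, (2|13)=-1; sign (−1)^0·-1^-2·-1^-2 = +1.
(a,b)_∞: sgn(5)=+, sgn(-500610)=−, so +1.
(a,b)_7: α=2, u≡3; β=4, v≡2 (mod 7); (3|7)=-1, (2|7)=+1; sign (−1)^0·-1^4·+1^2 = +1.
(a,b)_41: α=0, u≡4; β=1, v≡40 (mod 41); (4|41)=+1, (40|41)=+1; sign (−1)^0·+1^1·+1^0 = +1.
(a,b)_37: α=0, u≡23; β=1, v≡26 (mod 37); (23|37)=-1, (26|37)=+1; sign (−1)^0·-1^1·+1^0 = -1.
(a,b)_11: α=0, u≡5; β=3, v≡7 (mod 11); (5|11)=+1, (7|11)=-1; sign (−1)^0·+1^3·-1^0 = +1.
Ram(5, -500610) = {2, 3, 5, 37}; no ℚ_2-point on the conic.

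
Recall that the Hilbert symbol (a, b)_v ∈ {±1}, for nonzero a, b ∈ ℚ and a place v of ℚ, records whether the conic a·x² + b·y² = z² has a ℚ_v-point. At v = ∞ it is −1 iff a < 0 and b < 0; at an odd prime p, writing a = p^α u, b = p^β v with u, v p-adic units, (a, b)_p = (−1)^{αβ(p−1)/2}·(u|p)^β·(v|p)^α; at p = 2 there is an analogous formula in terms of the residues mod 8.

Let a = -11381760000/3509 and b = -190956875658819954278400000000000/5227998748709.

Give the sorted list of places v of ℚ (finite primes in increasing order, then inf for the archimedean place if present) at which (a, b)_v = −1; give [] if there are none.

(a, b) ≡ (-14326, -104364910) mod (ℚ^×)²; places V = {2, 3, 5, 11, 13, 19, 29, 31, 47, ∞}.
(a,b)_29: α=-1, u≡13; β=-3, v≡28 (mod 29); (13|29)=+1, (28|29)=+1; sign (−1)^0·+1^-3·+1^-1 = +1.
(a,b)_13: α=1, u≡4; β=3, v≡2 (mod 13); (4|13)=+1, (2|13)=-1; sign (−1)^0·+1^3·-1^1 = -1.
(a,b)_3: α=2, u≡2; β=4, v≡2 (mod 3); (2|3)=-1, (2|3)=-1; sign (−1)^0·-1^4·-1^2 = +1.
(a,b)_19: α=1, u≡16; β=3, v≡14 (mod 19); (16|19)=+1, (14|19)=-1; sign (−1)^1·+1^3·-1^1 = +1.
(a,b)_47: α=0, u≡7; β=1, v≡34 (mod 47); (7|47)=+1, (34|47)=+1; sign (−1)^0·+1^1·+1^0 = +1.
(a,b)_2: α=13, β=41; u≡5, v≡1 (mod 8); ε(u)ε(v)=0·0, αω(v)=13·0, βω(u)=41·1; sum ≡ 1  ⇒  -1.
(a,b)_11: α=-2, u≡7; β=-8, v≡7 (mod 11); (7|11)=-1, (7|11)=-1; sign (−1)^0·-1^-8·-1^-2 = +1.
(a,b)_5: α=4, u≡1; β=11, v≡2 (mod 5); (1|5)=+1, (2|5)=-1; sign (−1)^0·+1^11·-1^4 = +1.
(a,b)_31: α=0, u≡29; β=1, v≡24 (mod 31); (29|31)=-1, (24|31)=-1; sign (−1)^0·-1^1·-1^0 = -1.
(a,b)_∞: sgn(-14326)=−, sgn(-104364910)=−, so -1.
|Ram(-14326, -104364910)| = 4, even; anisotropic at {2, 13, 31, ∞}.

[2, 13, 31, inf]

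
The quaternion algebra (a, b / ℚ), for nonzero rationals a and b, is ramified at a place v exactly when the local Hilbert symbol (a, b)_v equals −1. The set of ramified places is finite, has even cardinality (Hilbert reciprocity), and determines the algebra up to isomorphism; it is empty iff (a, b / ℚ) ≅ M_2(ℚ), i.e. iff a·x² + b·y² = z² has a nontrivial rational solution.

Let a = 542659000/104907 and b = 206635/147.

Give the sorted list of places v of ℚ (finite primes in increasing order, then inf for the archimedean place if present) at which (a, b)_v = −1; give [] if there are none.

(a, b) ≡ (570, 2145) mod (ℚ^×)²; places V = {2, 3, 5, 7, 11, 13, 17, 19, ∞}.
(a,b)_13: α=4, u≡2; β=1, v≡12 (mod 13); (2|13)=-1, (12|13)=+1; sign (−1)^0·-1^1·+1^4 = -1.
(a,b)_19: α=1, u≡6; β=0, v≡17 (mod 19); (6|19)=+1, (17|19)=+1; sign (−1)^0·+1^0·+1^1 = +1.
(a,b)_5: α=3, u≡1; β=1, v≡1 (mod 5); (1|5)=+1, (1|5)=+1; sign (−1)^0·+1^1·+1^3 = +1.
(a,b)_11: α=-2, u≡9; β=1, v≡2 (mod 11); (9|11)=+1, (2|11)=-1; sign (−1)^0·+1^1·-1^-2 = +1.
(a,b)_7: α=0, u≡6; β=-2, v≡3 (mod 7); (6|7)=-1, (3|7)=-1; sign (−1)^0·-1^-2·-1^0 = +1.
(a,b)_17: α=-2, u≡16; β=2, v≡14 (mod 17); (16|17)=+1, (14|17)=-1; sign (−1)^0·+1^2·-1^-2 = +1.
(a,b)_3: α=-1, u≡1; β=-1, v≡1 (mod 3); (1|3)=+1, (1|3)=+1; sign (−1)^1·+1^-1·+1^-1 = -1.
(a,b)_2: α=3, β=0; u≡5, v≡1 (mod 8); ε(u)ε(v)=0·0, αω(v)=3·0, βω(u)=0·1; sum ≡ 0  ⇒  +1.
(a,b)_∞: sgn(570)=+, sgn(2145)=+, so +1.
|Ram(570, 2145)| = 2, even; anisotropic at {3, 13}.

[3, 13]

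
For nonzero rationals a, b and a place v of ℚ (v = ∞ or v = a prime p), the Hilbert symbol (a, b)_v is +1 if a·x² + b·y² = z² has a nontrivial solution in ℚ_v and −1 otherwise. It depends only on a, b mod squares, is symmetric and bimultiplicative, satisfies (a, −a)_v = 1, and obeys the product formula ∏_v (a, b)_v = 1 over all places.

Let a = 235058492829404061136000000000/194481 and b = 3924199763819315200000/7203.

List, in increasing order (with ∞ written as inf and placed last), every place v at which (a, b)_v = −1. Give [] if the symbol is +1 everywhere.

[2, 17, 19, 29]

Mod squares: a ≡ 74290, b ≡ 14790. Check v ∈ {∞, 2, 3, 5, 7, 11, 17, 19, 23, 29}.
v=5: a=5^9·(≡2), b=5^5·(≡3) mod 5; (2|5)=-1, (3|5)=-1; (−1)^{9·5·2}·(-1)^5·(-1)^9 = +1.
v=11: a=11^4·(≡10), b=11^2·(≡7) mod 11; (10|11)=-1, (7|11)=-1; (−1)^{4·2·5}·(-1)^2·(-1)^4 = +1.
v=29: a=29^4·(≡27), b=29^3·(≡12) mod 29; (27|29)=-1, (12|29)=-1; (−1)^{4·3·14}·(-1)^3·(-1)^4 = -1.
v=2: v_2(a)=13, v_2(b)=17; units ≡ 1, 3 (mod 8); ε·ε+αω+βω = 0·1+13·1+17·0 ≡ 1  ⇒  (a,b)_2 = -1.
v=∞: 74290 > 0 and 14790 > 0  ⇒  (a,b)_∞ = +1.
v=17: a=17^1·(≡8), b=17^1·(≡14) mod 17; (8|17)=+1, (14|17)=-1; (−1)^{1·1·8}·(+1)^1·(-1)^1 = -1.
v=3: a=3^-4·(≡1), b=3^-1·(≡1) mod 3; (1|3)=+1, (1|3)=+1; (−1)^{-4·-1·1}·(+1)^-1·(+1)^-4 = +1.
v=19: a=19^3·(≡12), b=19^2·(≡13) mod 19; (12|19)=-1, (13|19)=-1; (−1)^{3·2·9}·(-1)^2·(-1)^3 = -1.
v=23: a=23^3·(≡22), b=23^2·(≡18) mod 23; (22|23)=-1, (18|23)=+1; (−1)^{3·2·11}·(-1)^2·(+1)^3 = +1.
v=7: a=7^-4·(≡6), b=7^-4·(≡6) mod 7; (6|7)=-1, (6|7)=-1; (−1)^{-4·-4·3}·(-1)^-4·(-1)^-4 = +1.
Ram(74290, 14790) = {2, 17, 19, 29}; no ℚ_2-point on the conic.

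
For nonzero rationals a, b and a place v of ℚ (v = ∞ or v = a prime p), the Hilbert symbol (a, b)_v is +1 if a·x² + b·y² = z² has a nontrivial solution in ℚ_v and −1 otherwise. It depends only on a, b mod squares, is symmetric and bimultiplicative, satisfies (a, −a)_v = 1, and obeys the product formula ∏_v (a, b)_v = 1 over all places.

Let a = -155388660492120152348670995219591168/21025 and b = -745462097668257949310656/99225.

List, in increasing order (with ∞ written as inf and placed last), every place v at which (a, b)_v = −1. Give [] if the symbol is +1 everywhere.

[19, 37, 41, inf]

(a, b) ≡ (-593147, -19) mod (ℚ^×)²; places V = {2, 3, 5, 7, 13, 17, 19, 23, 29, 37, 41, ∞}.
(a,b)_3: α=0, u≡1; β=-4, v≡2 (mod 3); (1|3)=+1, (2|3)=-1; sign (−1)^0·+1^-4·-1^0 = +1.
(a,b)_∞: sgn(-593147)=−, sgn(-19)=−, so -1.
(a,b)_13: α=6, u≡3; β=6, v≡7 (mod 13); (3|13)=+1, (7|13)=-1; sign (−1)^0·+1^6·-1^6 = +1.
(a,b)_17: α=5, u≡12; β=2, v≡1 (mod 17); (12|17)=-1, (1|17)=+1; sign (−1)^0·-1^2·+1^5 = +1.
(a,b)_5: α=-2, u≡2; β=-2, v≡1 (mod 5); (2|5)=-1, (1|5)=+1; sign (−1)^0·-1^-2·+1^-2 = +1.
(a,b)_23: α=3, u≡22; β=2, v≡6 (mod 23); (22|23)=-1, (6|23)=+1; sign (−1)^0·-1^2·+1^3 = +1.
(a,b)_41: α=3, u≡14; β=2, v≡19 (mod 41); (14|41)=-1, (19|41)=-1; sign (−1)^0·-1^2·-1^3 = -1.
(a,b)_2: α=12, β=6; u≡5, v≡5 (mod 8); ε(u)ε(v)=0·0, αω(v)=12·1, βω(u)=6·1; sum ≡ 0  ⇒  +1.
(a,b)_7: α=0, u≡6; β=-2, v≡2 (mod 7); (6|7)=-1, (2|7)=+1; sign (−1)^0·-1^-2·+1^0 = +1.
(a,b)_19: α=4, u≡10; β=3, v≡10 (mod 19); (10|19)=-1, (10|19)=-1; sign (−1)^0·-1^3·-1^4 = -1.
(a,b)_37: α=3, u≡36; β=2, v≡24 (mod 37); (36|37)=+1, (24|37)=-1; sign (−1)^0·+1^2·-1^3 = -1.
(a,b)_29: α=-2, u≡14; β=0, v≡2 (mod 29); (14|29)=-1, (2|29)=-1; sign (−1)^0·-1^0·-1^-2 = +1.
|Ram(-593147, -19)| = 4, even; anisotropic at {19, 37, 41, ∞}.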